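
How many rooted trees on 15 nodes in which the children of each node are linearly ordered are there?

2674440

Rooted ordered (plane) trees on m nodes have m−1 edges and are counted by C_{m−1}; m = 15 gives C_14.
C_14 = C(28,14)/15 = 40116600/15 = 2674440.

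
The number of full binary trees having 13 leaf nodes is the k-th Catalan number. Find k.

Full binary trees with 13 leaves have 13−1 = 12 internal nodes, so there are C_12 of them.

12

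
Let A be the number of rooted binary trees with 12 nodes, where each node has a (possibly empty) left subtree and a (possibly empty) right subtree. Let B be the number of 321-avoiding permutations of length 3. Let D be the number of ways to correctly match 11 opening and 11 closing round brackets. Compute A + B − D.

There are C_n binary search tree shapes on n keys; with n = 12 that is C_12. So A = C_12 = 208012.
Permutations of [n] avoiding any single length-3 pattern are counted by C_n; here n = 3. So B = C_3 = 5.
With 11 pairs the number of balanced bracket strings is the Catalan number C_11. So D = C_11 = 58786.
A + B − D = 208012 + 5 − 58786 = 149231.

149231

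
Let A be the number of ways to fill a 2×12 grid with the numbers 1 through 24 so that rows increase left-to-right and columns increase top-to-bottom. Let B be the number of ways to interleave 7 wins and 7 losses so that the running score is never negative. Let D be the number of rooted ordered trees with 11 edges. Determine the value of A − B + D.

266369

By the hook-length formula (or a Dyck-path bijection), SYT of shape 2×12 number C_12. So A = C_12 = 208012.
Reading a vote for the leader as '(' and for the other as ')' turns such a sequence into a balanced string of 7 pairs, so the count is C_7. So B = C_7 = 429.
Rooted ordered trees with n edges are counted by C_n; here n = 11. So D = C_11 = 58786.
A − B + D = 208012 − 429 + 58786 = 266369.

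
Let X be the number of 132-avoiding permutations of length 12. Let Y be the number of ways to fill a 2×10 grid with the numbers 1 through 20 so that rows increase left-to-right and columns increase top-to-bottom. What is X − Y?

191216

For any fixed pattern of length 3, the pattern-avoiding permutations of [12] number C_12. So X = C_12 = 208012.
Standard Young tableaux of shape 2×n are counted by C_n; here n = 10. So Y = C_10 = 16796.
X − Y = 208012 − 16796 = 191216.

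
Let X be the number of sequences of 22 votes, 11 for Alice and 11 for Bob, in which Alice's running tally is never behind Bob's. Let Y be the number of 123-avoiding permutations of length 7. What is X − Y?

Reading a vote for the leader as '(' and for the other as ')' turns such a sequence into a balanced string of 11 pairs, so the count is C_11. So X = C_11 = 58786.
Permutations of [n] avoiding any single length-3 pattern are counted by C_n; here n = 7. So Y = C_7 = 429.
X − Y = 58786 − 429 = 58357.

58357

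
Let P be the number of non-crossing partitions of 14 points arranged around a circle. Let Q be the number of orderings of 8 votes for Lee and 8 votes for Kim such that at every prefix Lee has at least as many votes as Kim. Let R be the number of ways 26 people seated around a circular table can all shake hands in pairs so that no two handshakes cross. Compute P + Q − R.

Non-crossing partitions of an n-element set are counted by C_n; here n = 14. So P = C_14 = 2674440.
Reading a vote for the leader as '(' and for the other as ')' turns such a sequence into a balanced string of 8 pairs, so the count is C_8. So Q = C_8 = 1430.
With 26 = 2·13 people, non-crossing handshake pairings are non-crossing perfect matchings on a circle, counted by C_13. So R = C_13 = 742900.
P + Q − R = 2674440 + 1430 − 742900 = 1932970.

1932970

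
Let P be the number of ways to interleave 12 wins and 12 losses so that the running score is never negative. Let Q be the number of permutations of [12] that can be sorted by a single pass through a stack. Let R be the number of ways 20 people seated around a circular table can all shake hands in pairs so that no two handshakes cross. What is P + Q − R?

Reading a vote for the leader as '(' and for the other as ')' turns such a sequence into a balanced string of 12 pairs, so the count is C_12. So P = C_12 = 208012.
Stack-sortable permutations are exactly the 231-avoiding ones, counted by C_n; here n = 12. So Q = C_12 = 208012.
With 20 = 2·10 people, non-crossing handshake pairings are non-crossing perfect matchings on a circle, counted by C_10. So R = C_10 = 16796.
P + Q − R = 208012 + 208012 − 16796 = 399228.

399228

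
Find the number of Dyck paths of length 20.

Dyck paths of semilength n (length 2n) are counted by C_n; here n = 10.
C_10 = C(20,10)/11 = 184756/11 = 16796.

16796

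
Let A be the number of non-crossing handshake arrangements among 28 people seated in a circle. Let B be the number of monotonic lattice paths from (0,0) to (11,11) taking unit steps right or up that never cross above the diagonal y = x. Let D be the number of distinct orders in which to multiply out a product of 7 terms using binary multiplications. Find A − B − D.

2615522

With 28 = 2·14 people, non-crossing handshake pairings are non-crossing perfect matchings on a circle, counted by C_14. So A = C_14 = 2674440.
Sub-diagonal monotone paths from (0,0) to (11,11) biject with Dyck paths of semilength 11, giving C_11. So B = C_11 = 58786.
Ways to associate a product of 7 factors correspond to binary trees on 7 leaves, so the count is C_6. So D = C_6 = 132.
A − B − D = 2674440 − 58786 − 132 = 2615522.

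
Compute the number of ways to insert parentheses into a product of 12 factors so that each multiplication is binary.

Ways to associate a product of 12 factors correspond to binary trees on 12 leaves, so the count is C_11.
C_11 = 58786.

58786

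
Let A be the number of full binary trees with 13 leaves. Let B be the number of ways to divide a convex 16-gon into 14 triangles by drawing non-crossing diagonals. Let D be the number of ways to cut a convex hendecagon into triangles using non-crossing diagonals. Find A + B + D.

A full binary tree with L leaves has L−1 internal nodes and is counted by C_{L−1}; L = 13 gives C_12. So A = C_12 = 208012.
A convex 16-gon is triangulated into 14 triangles, and the number of such triangulations is the Catalan number C_{16−2} = C_14. So B = C_14 = 2674440.
A convex 11-gon is triangulated into 9 triangles, and the number of such triangulations is the Catalan number C_{11−2} = C_9. So D = C_9 = 4862.
A + B + D = 208012 + 2674440 + 4862 = 2887314.

2887314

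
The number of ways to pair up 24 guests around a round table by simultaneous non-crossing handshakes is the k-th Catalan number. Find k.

12

With 24 = 2·12 people, non-crossing handshake pairings are non-crossing perfect matchings on a circle, counted by C_12.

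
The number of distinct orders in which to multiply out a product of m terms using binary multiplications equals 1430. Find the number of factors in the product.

Parenthesizations of m factors are counted by C_{m−1}. Since C_8 = 1430, the index is 8.
So the index is 8, and the number of factors is 8 + 1 = 9.

9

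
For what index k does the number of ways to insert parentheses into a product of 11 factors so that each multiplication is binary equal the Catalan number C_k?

Ways to associate a product of 11 factors correspond to binary trees on 11 leaves, so the count is C_10.

10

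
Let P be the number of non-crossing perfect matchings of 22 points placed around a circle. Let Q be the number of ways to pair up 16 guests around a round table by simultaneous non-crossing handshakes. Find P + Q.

60216

Pairing 22 circle points by 11 non-crossing chords gives C_11 matchings. So P = C_11 = 58786.
Non-crossing handshake pairings of 2n people are counted by C_n; 16 people gives n = 8. So Q = C_8 = 1430.
P + Q = 58786 + 1430 = 60216.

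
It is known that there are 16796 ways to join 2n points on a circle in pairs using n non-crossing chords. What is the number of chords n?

10

Non-crossing pairings of 2n points on a circle are counted by C_n. Since C_10 = 16796, the index is 10.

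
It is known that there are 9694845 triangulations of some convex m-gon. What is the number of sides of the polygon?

Triangulations of a convex m-gon are counted by C_{m−2}. Since C_15 = 9694845, the index is 15.
So m − 2 = 15, giving m = 17 sides.

17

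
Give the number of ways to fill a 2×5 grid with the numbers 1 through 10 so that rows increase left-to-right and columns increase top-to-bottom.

42

Standard Young tableaux of shape 2×n are counted by C_n; here n = 5.
C_5 = 42.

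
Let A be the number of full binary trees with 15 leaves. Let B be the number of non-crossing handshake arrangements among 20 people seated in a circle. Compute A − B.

Full binary trees with 15 leaves have 15−1 = 14 internal nodes, so there are C_14 of them. So A = C_14 = 2674440.
With 20 = 2·10 people, non-crossing handshake pairings are non-crossing perfect matchings on a circle, counted by C_10. So B = C_10 = 16796.
A − B = 2674440 − 16796 = 2657644.

2657644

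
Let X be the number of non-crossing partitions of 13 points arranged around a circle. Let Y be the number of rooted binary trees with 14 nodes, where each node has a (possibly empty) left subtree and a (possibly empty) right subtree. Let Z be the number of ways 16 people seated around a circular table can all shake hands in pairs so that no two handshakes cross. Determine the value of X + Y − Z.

3415910

Non-crossing partitions of an n-element set are counted by C_n; here n = 13. So X = C_13 = 742900.
Rooted binary trees with 14 nodes (each child slot possibly empty) number C_14. So Y = C_14 = 2674440.
With 16 = 2·8 people, non-crossing handshake pairings are non-crossing perfect matchings on a circle, counted by C_8. So Z = C_8 = 1430.
X + Y − Z = 742900 + 2674440 − 1430 = 3415910.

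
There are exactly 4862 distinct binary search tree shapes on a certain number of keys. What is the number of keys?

Binary search tree shapes on n keys are counted by C_n. Since C_9 = 4862, the index is 9.

9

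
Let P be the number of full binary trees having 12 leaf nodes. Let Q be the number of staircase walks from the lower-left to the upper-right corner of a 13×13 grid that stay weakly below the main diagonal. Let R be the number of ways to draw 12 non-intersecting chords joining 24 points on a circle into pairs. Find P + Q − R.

A full binary tree with L leaves has L−1 internal nodes and is counted by C_{L−1}; L = 12 gives C_11. So P = C_11 = 58786.
Monotone paths in an n×n grid that stay weakly below the diagonal are counted by C_n; here n = 13. So Q = C_13 = 742900.
Pairing 24 circle points by 12 non-crossing chords gives C_12 matchings. So R = C_12 = 208012.
P + Q − R = 58786 + 742900 − 208012 = 593674.

593674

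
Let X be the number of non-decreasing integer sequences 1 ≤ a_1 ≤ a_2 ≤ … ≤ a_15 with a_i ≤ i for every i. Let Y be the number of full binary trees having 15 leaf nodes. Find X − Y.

7020405

Weakly increasing sequences with a_i ≤ i biject with Dyck paths of semilength 15, so there are C_15. So X = C_15 = 9694845.
Full binary trees with 15 leaves have 15−1 = 14 internal nodes, so there are C_14 of them. So Y = C_14 = 2674440.
X − Y = 9694845 − 2674440 = 7020405.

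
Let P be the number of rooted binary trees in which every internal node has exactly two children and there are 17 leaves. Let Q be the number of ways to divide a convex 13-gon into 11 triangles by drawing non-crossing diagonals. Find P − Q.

A full binary tree with L leaves has L−1 internal nodes and is counted by C_{L−1}; L = 17 gives C_16. So P = C_16 = 35357670.
Triangulations of a convex m-gon are counted by C_{m−2}; with m = 13 this is C_11. So Q = C_11 = 58786.
P − Q = 35357670 − 58786 = 35298884.

35298884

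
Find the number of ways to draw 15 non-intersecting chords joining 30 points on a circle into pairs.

Non-crossing perfect matchings of 2n points on a circle are counted by C_n; with 30 points, n = 15.
C_15 = C(30,15)/16 = 155117520/16 = 9694845.

9694845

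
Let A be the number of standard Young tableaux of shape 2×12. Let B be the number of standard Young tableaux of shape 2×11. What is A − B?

By the hook-length formula (or a Dyck-path bijection), SYT of shape 2×12 number C_12. So A = C_12 = 208012.
By the hook-length formula (or a Dyck-path bijection), SYT of shape 2×11 number C_11. So B = C_11 = 58786.
A − B = 208012 − 58786 = 149226.

149226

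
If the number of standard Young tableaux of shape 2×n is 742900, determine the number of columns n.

13

Standard Young tableaux of shape 2×n are counted by C_n. Since C_13 = 742900, the index is 13.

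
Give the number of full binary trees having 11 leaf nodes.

16796

Full binary trees with 11 leaves have 11−1 = 10 internal nodes, so there are C_10 of them.
C_10 = C(20,10)/11 = 184756/11 = 16796.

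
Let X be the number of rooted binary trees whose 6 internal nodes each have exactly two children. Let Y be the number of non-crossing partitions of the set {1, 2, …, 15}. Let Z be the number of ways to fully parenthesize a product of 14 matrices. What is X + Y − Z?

8952077

Full binary trees with n internal nodes are counted by C_n; here n = 6. So X = C_6 = 132.
Non-crossing partitions of an n-element set are counted by C_n; here n = 15. So Y = C_15 = 9694845.
Parenthesizations of m factors correspond to full binary trees with m leaves, counted by C_{m−1}; m = 14 gives C_13. So Z = C_13 = 742900.
X + Y − Z = 132 + 9694845 − 742900 = 8952077.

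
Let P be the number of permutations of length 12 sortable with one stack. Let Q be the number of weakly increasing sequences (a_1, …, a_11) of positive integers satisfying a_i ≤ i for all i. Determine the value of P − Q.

149226

Stack-sortable permutations are exactly the 231-avoiding ones, counted by C_n; here n = 12. So P = C_12 = 208012.
Weakly increasing sequences with a_i ≤ i biject with Dyck paths of semilength 11, so there are C_11. So Q = C_11 = 58786.
P − Q = 208012 − 58786 = 149226.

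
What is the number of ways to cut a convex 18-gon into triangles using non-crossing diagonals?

Triangulations of a convex m-gon are counted by C_{m−2}; with m = 18 this is C_16.
C_16 = C_15 · 2(2·15+1)/(15+2) = 9694845 · 62/17 = 35357670.

35357670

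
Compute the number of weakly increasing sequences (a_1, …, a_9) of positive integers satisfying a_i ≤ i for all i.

Such sub-staircase sequences of length n are counted by C_n; here n = 9.
C_9 = C(18,9)/10 = 48620/10 = 4862.

4862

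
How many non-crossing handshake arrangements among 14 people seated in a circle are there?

429

With 14 = 2·7 people, non-crossing handshake pairings are non-crossing perfect matchings on a circle, counted by C_7.
C_7 = C(14,7)/8 = 3432/8 = 429.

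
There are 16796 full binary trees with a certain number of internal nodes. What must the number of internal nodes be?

Full binary trees with n internal nodes are counted by C_n. Since C_10 = 16796, the index is 10.

10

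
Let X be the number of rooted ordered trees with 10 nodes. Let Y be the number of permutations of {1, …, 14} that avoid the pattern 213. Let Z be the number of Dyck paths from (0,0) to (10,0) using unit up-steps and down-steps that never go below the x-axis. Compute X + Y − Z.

A rooted plane tree on 10 nodes has 9 edges, and such trees are counted by C_9. So X = C_9 = 4862.
Permutations of [n] avoiding any single length-3 pattern are counted by C_n; here n = 14. So Y = C_14 = 2674440.
Paths of 5 up- and 5 down-steps that never dip below the axis are Dyck paths; their count is C_5. So Z = C_5 = 42.
X + Y − Z = 4862 + 2674440 − 42 = 2679260.

2679260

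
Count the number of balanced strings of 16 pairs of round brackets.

35357670

A balanced arrangement of 16 bracket pairs is a Dyck word of semilength 16, so the count is C_16.
C_16 = C_15 · 2(2·15+1)/(15+2) = 9694845 · 62/17 = 35357670.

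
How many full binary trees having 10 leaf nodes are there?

Full binary trees with 10 leaves have 10−1 = 9 internal nodes, so there are C_9 of them.
C_9 = C(18,9)/10 = 48620/10 = 4862.

4862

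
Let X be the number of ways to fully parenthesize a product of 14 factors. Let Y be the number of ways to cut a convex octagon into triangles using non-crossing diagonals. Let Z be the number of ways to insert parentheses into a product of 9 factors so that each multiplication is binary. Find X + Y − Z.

Parenthesizations of m factors correspond to full binary trees with m leaves, counted by C_{m−1}; m = 14 gives C_13. So X = C_13 = 742900.
A convex 8-gon is triangulated into 6 triangles, and the number of such triangulations is the Catalan number C_{8−2} = C_6. So Y = C_6 = 132.
Bracketing 9 factors into binary products is counted by C_{9−1} = C_8. So Z = C_8 = 1430.
X + Y − Z = 742900 + 132 − 1430 = 741602.

741602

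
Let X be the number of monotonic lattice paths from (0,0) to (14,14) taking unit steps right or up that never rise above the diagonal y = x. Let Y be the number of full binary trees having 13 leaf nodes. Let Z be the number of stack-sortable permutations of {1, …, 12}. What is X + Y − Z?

Monotone paths in an n×n grid that stay weakly below the diagonal are counted by C_n; here n = 14. So X = C_14 = 2674440.
A full binary tree with L leaves has L−1 internal nodes and is counted by C_{L−1}; L = 13 gives C_12. So Y = C_12 = 208012.
By Knuth's characterisation, the stack-sortable permutations of length 12 are the 231-avoiders, numbering C_12. So Z = C_12 = 208012.
X + Y − Z = 2674440 + 208012 − 208012 = 2674440.

2674440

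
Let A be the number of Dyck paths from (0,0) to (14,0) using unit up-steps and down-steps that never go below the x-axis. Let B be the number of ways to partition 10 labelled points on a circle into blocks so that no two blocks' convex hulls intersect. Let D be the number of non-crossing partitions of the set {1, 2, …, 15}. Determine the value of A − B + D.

9678478

Paths of 7 up- and 7 down-steps that never dip below the axis are Dyck paths; their count is C_7. So A = C_7 = 429.
The non-crossing partitions of [10] form a lattice of size C_10. So B = C_10 = 16796.
The non-crossing partitions of [15] form a lattice of size C_15. So D = C_15 = 9694845.
A − B + D = 429 − 16796 + 9694845 = 9678478.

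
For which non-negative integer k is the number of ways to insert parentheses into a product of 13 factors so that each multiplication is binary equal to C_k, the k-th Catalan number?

12

Bracketing 13 factors into binary products is counted by C_{13−1} = C_12.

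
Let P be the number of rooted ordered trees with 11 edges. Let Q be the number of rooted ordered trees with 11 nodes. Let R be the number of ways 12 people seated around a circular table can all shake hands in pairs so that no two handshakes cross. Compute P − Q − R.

41858

A rooted plane tree with 11 edges has 12 nodes, and the count is C_11. So P = C_11 = 58786.
Rooted ordered (plane) trees on m nodes have m−1 edges and are counted by C_{m−1}; m = 11 gives C_10. So Q = C_10 = 16796.
Non-crossing handshake pairings of 2n people are counted by C_n; 12 people gives n = 6. So R = C_6 = 132.
P − Q − R = 58786 − 16796 − 132 = 41858.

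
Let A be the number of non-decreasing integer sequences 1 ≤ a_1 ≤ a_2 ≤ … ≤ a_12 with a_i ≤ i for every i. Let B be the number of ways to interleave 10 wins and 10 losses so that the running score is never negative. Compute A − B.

Such sub-staircase sequences of length n are counted by C_n; here n = 12. So A = C_12 = 208012.
Ballot sequences with n votes each where one side never trails are Dyck words, counted by C_n; here n = 10. So B = C_10 = 16796.
A − B = 208012 − 16796 = 191216.

191216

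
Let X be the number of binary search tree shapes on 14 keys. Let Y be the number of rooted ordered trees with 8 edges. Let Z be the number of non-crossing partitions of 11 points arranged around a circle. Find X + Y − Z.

Binary trees (left/right distinguished) on n nodes are counted by C_n; here n = 14. So X = C_14 = 2674440.
Rooted ordered trees with n edges are counted by C_n; here n = 8. So Y = C_8 = 1430.
Non-crossing partitions of an n-element set are counted by C_n; here n = 11. So Z = C_11 = 58786.
X + Y − Z = 2674440 + 1430 − 58786 = 2617084.

2617084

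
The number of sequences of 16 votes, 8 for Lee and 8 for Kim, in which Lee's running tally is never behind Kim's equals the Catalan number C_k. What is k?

Ballot sequences with n votes each where one side never trails are Dyck words, counted by C_n; here n = 8.

8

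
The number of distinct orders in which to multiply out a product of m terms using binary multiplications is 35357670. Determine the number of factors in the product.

Parenthesizations of m factors are counted by C_{m−1}. The Catalan number equal to 35357670 is C_16.
So the index is 16, and the number of factors is 16 + 1 = 17.

17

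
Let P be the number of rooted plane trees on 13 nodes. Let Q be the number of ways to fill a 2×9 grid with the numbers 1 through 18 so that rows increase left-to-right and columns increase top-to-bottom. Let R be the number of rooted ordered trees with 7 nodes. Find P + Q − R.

212742

Rooted ordered (plane) trees on m nodes have m−1 edges and are counted by C_{m−1}; m = 13 gives C_12. So P = C_12 = 208012.
Standard Young tableaux of shape 2×n are counted by C_n; here n = 9. So Q = C_9 = 4862.
A rooted plane tree on 7 nodes has 6 edges, and such trees are counted by C_6. So R = C_6 = 132.
P + Q − R = 208012 + 4862 − 132 = 212742.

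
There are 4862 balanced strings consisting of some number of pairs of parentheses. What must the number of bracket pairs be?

9

Balanced strings of n bracket-pairs are counted by C_n. Since C_9 = 4862, the index is 9.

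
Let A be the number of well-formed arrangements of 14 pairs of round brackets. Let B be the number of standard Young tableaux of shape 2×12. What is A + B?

With 14 pairs the number of balanced bracket strings is the Catalan number C_14. So A = C_14 = 2674440.
Standard Young tableaux of shape 2×n are counted by C_n; here n = 12. So B = C_12 = 208012.
A + B = 2674440 + 208012 = 2882452.

2882452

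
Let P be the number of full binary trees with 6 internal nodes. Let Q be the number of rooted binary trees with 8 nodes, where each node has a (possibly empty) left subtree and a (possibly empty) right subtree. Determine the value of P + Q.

Full binary trees with n internal nodes are counted by C_n; here n = 6. So P = C_6 = 132.
There are C_n binary search tree shapes on n keys; with n = 8 that is C_8. So Q = C_8 = 1430.
P + Q = 132 + 1430 = 1562.

1562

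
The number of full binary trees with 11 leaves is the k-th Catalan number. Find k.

Full binary trees with 11 leaves have 11−1 = 10 internal nodes, so there are C_10 of them.

10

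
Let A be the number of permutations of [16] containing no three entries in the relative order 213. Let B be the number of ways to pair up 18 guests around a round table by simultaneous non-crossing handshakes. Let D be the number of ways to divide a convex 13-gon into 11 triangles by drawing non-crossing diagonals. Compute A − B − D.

For any fixed pattern of length 3, the pattern-avoiding permutations of [16] number C_16. So A = C_16 = 35357670.
Non-crossing handshake pairings of 2n people are counted by C_n; 18 people gives n = 9. So B = C_9 = 4862.
A convex 13-gon is triangulated into 11 triangles, and the number of such triangulations is the Catalan number C_{13−2} = C_11. So D = C_11 = 58786.
A − B − D = 35357670 − 4862 − 58786 = 35294022.

35294022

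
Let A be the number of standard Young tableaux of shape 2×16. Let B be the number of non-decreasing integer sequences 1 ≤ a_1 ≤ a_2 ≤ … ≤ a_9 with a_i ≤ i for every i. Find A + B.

By the hook-length formula (or a Dyck-path bijection), SYT of shape 2×16 number C_16. So A = C_16 = 35357670.
Weakly increasing sequences with a_i ≤ i biject with Dyck paths of semilength 9, so there are C_9. So B = C_9 = 4862.
A + B = 35357670 + 4862 = 35362532.

35362532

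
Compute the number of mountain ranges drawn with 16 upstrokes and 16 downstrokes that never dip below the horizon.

Paths of 16 up- and 16 down-steps that never dip below the axis are Dyck paths; their count is C_16.
C_16 = C_15 · 2(2·15+1)/(15+2) = 9694845 · 62/17 = 35357670.

35357670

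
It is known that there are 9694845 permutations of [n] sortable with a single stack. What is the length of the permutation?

15

Stack-sortable permutations of [n] are counted by C_n; 9694845 = C_15.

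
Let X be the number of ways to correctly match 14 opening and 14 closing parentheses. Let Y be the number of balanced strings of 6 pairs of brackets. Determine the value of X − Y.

A balanced arrangement of 14 bracket pairs is a Dyck word of semilength 14, so the count is C_14. So X = C_14 = 2674440.
Balanced strings of n pairs of brackets are counted by C_n; here n = 6. So Y = C_6 = 132.
X − Y = 2674440 − 132 = 2674308.

2674308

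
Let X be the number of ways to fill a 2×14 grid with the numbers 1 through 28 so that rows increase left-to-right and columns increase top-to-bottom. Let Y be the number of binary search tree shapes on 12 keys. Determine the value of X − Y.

By the hook-length formula (or a Dyck-path bijection), SYT of shape 2×14 number C_14. So X = C_14 = 2674440.
There are C_n binary search tree shapes on n keys; with n = 12 that is C_12. So Y = C_12 = 208012.
X − Y = 2674440 − 208012 = 2466428.

2466428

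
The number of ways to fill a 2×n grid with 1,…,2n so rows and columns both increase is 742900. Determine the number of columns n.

Standard Young tableaux of shape 2×n are counted by C_n, and C_13 = 742900.

13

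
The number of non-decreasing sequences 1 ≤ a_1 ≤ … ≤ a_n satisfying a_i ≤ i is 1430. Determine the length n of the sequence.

8

Such sub-staircase sequences of length n are counted by C_n; 1430 = C_8.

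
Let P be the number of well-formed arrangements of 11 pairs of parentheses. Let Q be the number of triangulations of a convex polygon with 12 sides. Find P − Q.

A balanced arrangement of 11 bracket pairs is a Dyck word of semilength 11, so the count is C_11. So P = C_11 = 58786.
A convex 12-gon is triangulated into 10 triangles, and the number of such triangulations is the Catalan number C_{12−2} = C_10. So Q = C_10 = 16796.
P − Q = 58786 − 16796 = 41990.

41990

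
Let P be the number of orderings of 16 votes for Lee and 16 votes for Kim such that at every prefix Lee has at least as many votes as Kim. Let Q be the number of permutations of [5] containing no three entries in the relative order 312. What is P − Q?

Ballot sequences with n votes each where one side never trails are Dyck words, counted by C_n; here n = 16. So P = C_16 = 35357670.
For any fixed pattern of length 3, the pattern-avoiding permutations of [5] number C_5. So Q = C_5 = 42.
P − Q = 35357670 − 42 = 35357628.

35357628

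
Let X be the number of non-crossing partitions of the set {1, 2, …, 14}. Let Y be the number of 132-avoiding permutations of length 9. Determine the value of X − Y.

Non-crossing partitions of an n-element set are counted by C_n; here n = 14. So X = C_14 = 2674440.
For any fixed pattern of length 3, the pattern-avoiding permutations of [9] number C_9. So Y = C_9 = 4862.
X − Y = 2674440 − 4862 = 2669578.

2669578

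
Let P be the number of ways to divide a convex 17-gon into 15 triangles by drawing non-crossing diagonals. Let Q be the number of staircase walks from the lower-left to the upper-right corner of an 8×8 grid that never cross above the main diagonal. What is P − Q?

The number of triangulations of a 17-gon is the Catalan number C_15 (index = sides − 2). So P = C_15 = 9694845.
Monotone paths in an n×n grid that stay weakly below the diagonal are counted by C_n; here n = 8. So Q = C_8 = 1430.
P − Q = 9694845 − 1430 = 9693415.

9693415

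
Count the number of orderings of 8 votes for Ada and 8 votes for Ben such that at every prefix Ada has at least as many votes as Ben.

Reading a vote for the leader as '(' and for the other as ')' turns such a sequence into a balanced string of 8 pairs, so the count is C_8.
C_8 = C_7 · 2(2·7+1)/(7+2) = 429 · 30/9 = 1430.

1430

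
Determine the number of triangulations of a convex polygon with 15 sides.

742900

A convex 15-gon is triangulated into 13 triangles, and the number of such triangulations is the Catalan number C_{15−2} = C_13.
C_13 = C(26,13)/14 = 10400600/14 = 742900.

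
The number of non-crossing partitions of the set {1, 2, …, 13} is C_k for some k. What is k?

13

Non-crossing partitions of an n-element set are counted by C_n; here n = 13.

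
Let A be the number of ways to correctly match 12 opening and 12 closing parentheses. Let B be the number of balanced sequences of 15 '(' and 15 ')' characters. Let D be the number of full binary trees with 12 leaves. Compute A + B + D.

With 12 pairs the number of balanced bracket strings is the Catalan number C_12. So A = C_12 = 208012.
Balanced strings of n pairs of brackets are counted by C_n; here n = 15. So B = C_15 = 9694845.
A full binary tree with L leaves has L−1 internal nodes and is counted by C_{L−1}; L = 12 gives C_11. So D = C_11 = 58786.
A + B + D = 208012 + 9694845 + 58786 = 9961643.

9961643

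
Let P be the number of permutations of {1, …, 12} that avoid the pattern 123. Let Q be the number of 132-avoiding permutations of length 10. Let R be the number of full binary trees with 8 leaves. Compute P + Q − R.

224379

Permutations of [n] avoiding any single length-3 pattern are counted by C_n; here n = 12. So P = C_12 = 208012.
For any fixed pattern of length 3, the pattern-avoiding permutations of [10] number C_10. So Q = C_10 = 16796.
A full binary tree with L leaves has L−1 internal nodes and is counted by C_{L−1}; L = 8 gives C_7. So R = C_7 = 429.
P + Q − R = 208012 + 16796 − 429 = 224379.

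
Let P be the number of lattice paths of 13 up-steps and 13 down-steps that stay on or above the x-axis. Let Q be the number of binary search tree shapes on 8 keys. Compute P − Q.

741470

A Dyck path with 13 up-steps and 13 down-steps has semilength 13, so there are C_13 of them. So P = C_13 = 742900.
There are C_n binary search tree shapes on n keys; with n = 8 that is C_8. So Q = C_8 = 1430.
P − Q = 742900 − 1430 = 741470.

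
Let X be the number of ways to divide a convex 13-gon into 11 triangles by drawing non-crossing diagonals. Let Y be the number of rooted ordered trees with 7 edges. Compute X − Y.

The number of triangulations of a 13-gon is the Catalan number C_11 (index = sides − 2). So X = C_11 = 58786.
A rooted plane tree with 7 edges has 8 nodes, and the count is C_7. So Y = C_7 = 429.
X − Y = 58786 − 429 = 58357.

58357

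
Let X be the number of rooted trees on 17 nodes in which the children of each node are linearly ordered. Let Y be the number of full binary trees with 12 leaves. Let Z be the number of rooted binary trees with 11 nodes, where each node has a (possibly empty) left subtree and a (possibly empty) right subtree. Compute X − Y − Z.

35240098

Rooted ordered (plane) trees on m nodes have m−1 edges and are counted by C_{m−1}; m = 17 gives C_16. So X = C_16 = 35357670.
A full binary tree with L leaves has L−1 internal nodes and is counted by C_{L−1}; L = 12 gives C_11. So Y = C_11 = 58786.
Rooted binary trees with 11 nodes (each child slot possibly empty) number C_11. So Z = C_11 = 58786.
X − Y − Z = 35357670 − 58786 − 58786 = 35240098.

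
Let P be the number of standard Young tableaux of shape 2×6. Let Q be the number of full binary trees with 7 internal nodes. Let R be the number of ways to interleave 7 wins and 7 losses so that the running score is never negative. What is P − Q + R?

By the hook-length formula (or a Dyck-path bijection), SYT of shape 2×6 number C_6. So P = C_6 = 132.
The number of full binary trees on 7 internal nodes is the Catalan number C_7. So Q = C_7 = 429.
Ballot sequences with n votes each where one side never trails are Dyck words, counted by C_n; here n = 7. So R = C_7 = 429.
P − Q + R = 132 − 429 + 429 = 132.

132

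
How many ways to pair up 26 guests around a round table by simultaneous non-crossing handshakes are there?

With 26 = 2·13 people, non-crossing handshake pairings are non-crossing perfect matchings on a circle, counted by C_13.
C_13 = C(26,13)/14 = 10400600/14 = 742900.

742900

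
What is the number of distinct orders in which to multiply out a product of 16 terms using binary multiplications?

9694845

Parenthesizations of m factors correspond to full binary trees with m leaves, counted by C_{m−1}; m = 16 gives C_15.
C_15 = C(30,15)/16 = 155117520/16 = 9694845.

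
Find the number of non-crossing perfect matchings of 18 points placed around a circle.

Non-crossing perfect matchings of 2n points on a circle are counted by C_n; with 18 points, n = 9.
C_9 = C(18,9)/10 = 48620/10 = 4862.

4862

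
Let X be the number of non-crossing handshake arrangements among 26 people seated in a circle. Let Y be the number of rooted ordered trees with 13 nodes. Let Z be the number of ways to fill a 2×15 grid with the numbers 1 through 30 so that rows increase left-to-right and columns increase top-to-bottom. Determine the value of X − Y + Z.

With 26 = 2·13 people, non-crossing handshake pairings are non-crossing perfect matchings on a circle, counted by C_13. So X = C_13 = 742900.
Rooted ordered (plane) trees on m nodes have m−1 edges and are counted by C_{m−1}; m = 13 gives C_12. So Y = C_12 = 208012.
Standard Young tableaux of shape 2×n are counted by C_n; here n = 15. So Z = C_15 = 9694845.
X − Y + Z = 742900 − 208012 + 9694845 = 10229733.

10229733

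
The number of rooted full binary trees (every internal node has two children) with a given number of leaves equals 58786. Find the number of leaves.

Full binary trees with L leaves are counted by C_{L−1}. Since C_11 = 58786, the index is 11.
So the index is 11, and the number of leaves is 11 + 1 = 12.

12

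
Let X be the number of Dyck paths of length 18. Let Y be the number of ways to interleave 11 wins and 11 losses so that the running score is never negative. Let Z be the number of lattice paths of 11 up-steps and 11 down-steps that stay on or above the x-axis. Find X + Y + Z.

122434

Dyck paths of semilength n (length 2n) are counted by C_n; here n = 9. So X = C_9 = 4862.
Ballot sequences with n votes each where one side never trails are Dyck words, counted by C_n; here n = 11. So Y = C_11 = 58786.
A Dyck path with 11 up-steps and 11 down-steps has semilength 11, so there are C_11 of them. So Z = C_11 = 58786.
X + Y + Z = 4862 + 58786 + 58786 = 122434.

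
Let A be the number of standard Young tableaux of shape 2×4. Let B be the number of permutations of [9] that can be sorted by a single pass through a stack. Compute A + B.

By the hook-length formula (or a Dyck-path bijection), SYT of shape 2×4 number C_4. So A = C_4 = 14.
Stack-sortable permutations are exactly the 231-avoiding ones, counted by C_n; here n = 9. So B = C_9 = 4862.
A + B = 14 + 4862 = 4876.

4876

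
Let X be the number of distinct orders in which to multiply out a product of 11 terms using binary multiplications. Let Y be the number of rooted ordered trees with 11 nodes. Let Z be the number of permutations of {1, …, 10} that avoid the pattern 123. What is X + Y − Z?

16796

Parenthesizations of m factors correspond to full binary trees with m leaves, counted by C_{m−1}; m = 11 gives C_10. So X = C_10 = 16796.
A rooted plane tree on 11 nodes has 10 edges, and such trees are counted by C_10. So Y = C_10 = 16796.
Permutations of [n] avoiding any single length-3 pattern are counted by C_n; here n = 10. So Z = C_10 = 16796.
X + Y − Z = 16796 + 16796 − 16796 = 16796.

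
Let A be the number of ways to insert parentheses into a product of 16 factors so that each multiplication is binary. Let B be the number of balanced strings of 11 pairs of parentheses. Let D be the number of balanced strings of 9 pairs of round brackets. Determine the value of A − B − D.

Parenthesizations of m factors correspond to full binary trees with m leaves, counted by C_{m−1}; m = 16 gives C_15. So A = C_15 = 9694845.
Balanced strings of n pairs of brackets are counted by C_n; here n = 11. So B = C_11 = 58786.
A balanced arrangement of 9 bracket pairs is a Dyck word of semilength 9, so the count is C_9. So D = C_9 = 4862.
A − B − D = 9694845 − 58786 − 4862 = 9631197.

9631197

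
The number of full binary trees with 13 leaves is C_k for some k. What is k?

12

Full binary trees with 13 leaves have 13−1 = 12 internal nodes, so there are C_12 of them.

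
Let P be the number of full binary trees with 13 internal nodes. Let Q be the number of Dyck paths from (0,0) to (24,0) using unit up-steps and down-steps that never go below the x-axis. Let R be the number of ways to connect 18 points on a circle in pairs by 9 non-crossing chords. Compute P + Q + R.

The number of full binary trees on 13 internal nodes is the Catalan number C_13. So P = C_13 = 742900.
A Dyck path with 12 up-steps and 12 down-steps has semilength 12, so there are C_12 of them. So Q = C_12 = 208012.
Pairing 18 circle points by 9 non-crossing chords gives C_9 matchings. So R = C_9 = 4862.
P + Q + R = 742900 + 208012 + 4862 = 955774.

955774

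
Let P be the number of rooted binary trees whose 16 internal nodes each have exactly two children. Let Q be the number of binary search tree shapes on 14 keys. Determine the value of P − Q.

32683230

The number of full binary trees on 16 internal nodes is the Catalan number C_16. So P = C_16 = 35357670.
Binary trees (left/right distinguished) on n nodes are counted by C_n; here n = 14. So Q = C_14 = 2674440.
P − Q = 35357670 − 2674440 = 32683230.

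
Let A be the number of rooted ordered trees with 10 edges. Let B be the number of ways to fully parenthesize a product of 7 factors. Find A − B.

16664

A rooted plane tree with 10 edges has 11 nodes, and the count is C_10. So A = C_10 = 16796.
Bracketing 7 factors into binary products is counted by C_{7−1} = C_6. So B = C_6 = 132.
A − B = 16796 − 132 = 16664.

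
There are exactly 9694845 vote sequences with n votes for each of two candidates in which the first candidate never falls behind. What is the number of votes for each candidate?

15

Such ballot sequences with n votes each are counted by C_n, and C_15 = 9694845.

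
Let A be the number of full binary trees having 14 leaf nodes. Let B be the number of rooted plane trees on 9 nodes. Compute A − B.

A full binary tree with L leaves has L−1 internal nodes and is counted by C_{L−1}; L = 14 gives C_13. So A = C_13 = 742900.
A rooted plane tree on 9 nodes has 8 edges, and such trees are counted by C_8. So B = C_8 = 1430.
A − B = 742900 − 1430 = 741470.

741470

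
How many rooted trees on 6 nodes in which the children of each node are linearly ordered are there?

42

Rooted ordered (plane) trees on m nodes have m−1 edges and are counted by C_{m−1}; m = 6 gives C_5.
C_5 = C(10,5)/6 = 252/6 = 42.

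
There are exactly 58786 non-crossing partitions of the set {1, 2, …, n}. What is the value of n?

Non-crossing partitions of [n] are counted by C_n, and C_11 = 58786.

11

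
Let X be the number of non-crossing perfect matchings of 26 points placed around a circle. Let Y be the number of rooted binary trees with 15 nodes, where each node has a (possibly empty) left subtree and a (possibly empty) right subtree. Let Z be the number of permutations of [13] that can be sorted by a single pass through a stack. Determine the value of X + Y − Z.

9694845

Pairing 26 circle points by 13 non-crossing chords gives C_13 matchings. So X = C_13 = 742900.
There are C_n binary search tree shapes on n keys; with n = 15 that is C_15. So Y = C_15 = 9694845.
By Knuth's characterisation, the stack-sortable permutations of length 13 are the 231-avoiders, numbering C_13. So Z = C_13 = 742900.
X + Y − Z = 742900 + 9694845 − 742900 = 9694845.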